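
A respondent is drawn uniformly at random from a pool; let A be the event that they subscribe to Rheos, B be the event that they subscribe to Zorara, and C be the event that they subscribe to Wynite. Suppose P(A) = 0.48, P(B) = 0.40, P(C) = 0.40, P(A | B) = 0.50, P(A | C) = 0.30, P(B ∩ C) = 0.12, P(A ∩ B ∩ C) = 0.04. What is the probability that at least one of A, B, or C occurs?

P(A ∩ B) = P(B)·P(A|B) = 0.40 × 0.50 = 0.20
P(A ∩ C) = P(C)·P(A|C) = 0.40 × 0.30 = 0.12
By inclusion-exclusion,
P(A ∪ B ∪ C) = 0.48 + 0.40 + 0.40 − 0.20 − 0.12 − 0.12 + 0.04 = 0.88

0.88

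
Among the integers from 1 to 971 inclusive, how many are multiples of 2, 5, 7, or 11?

667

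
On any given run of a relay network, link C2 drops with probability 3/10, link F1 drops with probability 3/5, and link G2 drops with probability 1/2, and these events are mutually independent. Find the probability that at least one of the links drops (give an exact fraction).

P(none) = (1 − 3/10) × (1 − 3/5) × (1 − 1/2) = 7/10 × 2/5 × 1/2 = 7/50
P(at least one) = 1 − 7/50 = 43/50

43/50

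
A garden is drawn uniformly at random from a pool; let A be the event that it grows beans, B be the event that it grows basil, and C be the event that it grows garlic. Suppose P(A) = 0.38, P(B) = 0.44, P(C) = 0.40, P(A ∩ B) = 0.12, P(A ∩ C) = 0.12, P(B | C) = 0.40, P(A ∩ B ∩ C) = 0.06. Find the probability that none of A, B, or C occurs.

0.12

P(B ∩ C) = P(C)·P(B|C) = 0.40 × 0.40 = 0.16
P(A ∪ B ∪ C) = 0.38 + 0.44 + 0.40 − 0.12 − 0.12 − 0.16 + 0.06 = 0.88
P(none) = 1 − 0.88 = 0.12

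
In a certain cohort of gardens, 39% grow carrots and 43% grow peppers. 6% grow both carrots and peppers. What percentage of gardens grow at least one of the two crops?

Apply inclusion-exclusion:
P(≥1) = 39 + 43 − 6 = 76%

76%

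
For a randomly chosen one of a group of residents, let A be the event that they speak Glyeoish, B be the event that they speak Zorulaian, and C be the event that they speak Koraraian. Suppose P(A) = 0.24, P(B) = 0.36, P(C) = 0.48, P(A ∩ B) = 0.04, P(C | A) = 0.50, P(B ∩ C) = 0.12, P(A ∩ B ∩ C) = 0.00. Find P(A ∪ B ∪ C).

0.80

P(A ∩ C) = P(A)·P(C|A) = 0.24 × 0.50 = 0.12
Apply inclusion-exclusion:
P(A ∪ B ∪ C) = 0.24 + 0.36 + 0.48 − 0.04 − 0.12 − 0.12 + 0.00 = 0.80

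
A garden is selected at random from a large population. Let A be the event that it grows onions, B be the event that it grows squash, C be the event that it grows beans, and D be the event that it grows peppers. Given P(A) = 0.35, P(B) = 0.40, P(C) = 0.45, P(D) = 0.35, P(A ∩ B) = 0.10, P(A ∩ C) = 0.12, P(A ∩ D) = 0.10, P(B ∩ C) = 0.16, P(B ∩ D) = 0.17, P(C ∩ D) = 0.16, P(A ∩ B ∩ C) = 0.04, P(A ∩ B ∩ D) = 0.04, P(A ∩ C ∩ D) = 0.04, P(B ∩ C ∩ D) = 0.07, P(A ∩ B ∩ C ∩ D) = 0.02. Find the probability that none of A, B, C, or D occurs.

0.09

Apply inclusion-exclusion:
P(A ∪ B ∪ C ∪ D) = 0.35 + 0.40 + 0.45 + 0.35 − 0.10 − 0.12 − 0.10 − 0.16 − 0.17 − 0.16 + 0.04 + 0.04 + 0.04 + 0.07 − 0.02 = 0.91
P(none) = 1 − 0.91 = 0.09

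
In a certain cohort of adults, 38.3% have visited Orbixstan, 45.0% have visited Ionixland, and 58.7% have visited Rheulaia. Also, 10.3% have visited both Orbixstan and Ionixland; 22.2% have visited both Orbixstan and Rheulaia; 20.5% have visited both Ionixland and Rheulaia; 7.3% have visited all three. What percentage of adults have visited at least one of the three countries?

96.3%

P(≥1) = 38.3 + 45.0 + 58.7 − 10.3 − 22.2 − 20.5 + 7.3 = 96.3%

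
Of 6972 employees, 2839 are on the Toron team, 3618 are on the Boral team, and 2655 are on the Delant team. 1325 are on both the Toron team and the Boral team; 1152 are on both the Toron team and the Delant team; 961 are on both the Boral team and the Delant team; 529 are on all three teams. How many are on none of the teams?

769

|at least one| = 2839 + 3618 + 2655 − 1325 − 1152 − 961 + 529 = 6203
None: 6972 − 6203 = 769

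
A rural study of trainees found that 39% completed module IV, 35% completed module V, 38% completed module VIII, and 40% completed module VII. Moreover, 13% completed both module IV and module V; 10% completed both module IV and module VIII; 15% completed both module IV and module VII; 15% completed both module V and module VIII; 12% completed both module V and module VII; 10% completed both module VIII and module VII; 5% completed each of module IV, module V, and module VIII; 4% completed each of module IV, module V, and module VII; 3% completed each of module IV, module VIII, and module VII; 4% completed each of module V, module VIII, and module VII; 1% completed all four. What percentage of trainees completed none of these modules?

P(at least one) = 39 + 35 + 38 + 40 − 13 − 10 − 15 − 15 − 12 − 10 + 5 + 4 + 3 + 4 − 1 = 92%
P(none) = 100% − 92% = 8%

8%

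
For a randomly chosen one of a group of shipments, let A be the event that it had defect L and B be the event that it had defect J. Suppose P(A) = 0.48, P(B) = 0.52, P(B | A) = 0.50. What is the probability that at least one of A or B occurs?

P(A ∩ B) = P(A)·P(B|A) = 0.48 × 0.50 = 0.24
P(A ∪ B) = 0.48 + 0.52 − 0.24 = 0.76

0.76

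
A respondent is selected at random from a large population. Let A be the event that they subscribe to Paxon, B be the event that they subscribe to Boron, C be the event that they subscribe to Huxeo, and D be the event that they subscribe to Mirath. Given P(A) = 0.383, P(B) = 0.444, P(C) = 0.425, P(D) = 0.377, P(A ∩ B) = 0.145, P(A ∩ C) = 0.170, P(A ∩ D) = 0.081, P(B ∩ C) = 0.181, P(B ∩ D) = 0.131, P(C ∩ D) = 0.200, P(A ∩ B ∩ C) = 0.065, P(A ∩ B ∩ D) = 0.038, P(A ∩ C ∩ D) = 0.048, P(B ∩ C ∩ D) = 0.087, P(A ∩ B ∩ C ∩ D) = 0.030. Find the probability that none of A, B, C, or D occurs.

By inclusion–exclusion:
P(A ∪ B ∪ C ∪ D) = 0.383 + 0.444 + 0.425 + 0.377 − 0.145 − 0.170 − 0.081 − 0.181 − 0.131 − 0.200 + 0.065 + 0.038 + 0.048 + 0.087 − 0.030 = 0.929
P(none) = 1 − 0.929 = 0.071

0.071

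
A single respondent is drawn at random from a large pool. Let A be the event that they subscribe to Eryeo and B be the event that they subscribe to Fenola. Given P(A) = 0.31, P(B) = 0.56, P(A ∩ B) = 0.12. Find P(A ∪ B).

P(A ∪ B) = 0.31 + 0.56 − 0.12 = 0.75

0.75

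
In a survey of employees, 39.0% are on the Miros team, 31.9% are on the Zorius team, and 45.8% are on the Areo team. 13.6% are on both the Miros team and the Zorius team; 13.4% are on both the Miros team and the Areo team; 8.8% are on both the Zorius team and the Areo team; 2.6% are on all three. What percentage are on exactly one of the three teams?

52.9%

By inclusion–exclusion (exactly-one form):
P(exactly one) = 39.0 + 31.9 + 45.8 − 2·13.6 − 2·13.4 − 2·8.8 + 3·2.6 = 52.9%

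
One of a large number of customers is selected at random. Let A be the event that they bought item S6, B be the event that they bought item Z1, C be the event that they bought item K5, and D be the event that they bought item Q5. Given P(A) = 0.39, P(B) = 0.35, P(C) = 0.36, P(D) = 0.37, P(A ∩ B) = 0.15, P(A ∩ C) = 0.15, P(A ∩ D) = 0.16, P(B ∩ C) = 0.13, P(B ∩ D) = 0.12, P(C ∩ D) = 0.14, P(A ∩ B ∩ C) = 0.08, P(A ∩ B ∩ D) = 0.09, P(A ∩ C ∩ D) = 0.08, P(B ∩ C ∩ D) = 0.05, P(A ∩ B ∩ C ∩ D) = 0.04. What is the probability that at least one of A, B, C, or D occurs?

0.88

P(A ∪ B ∪ C ∪ D) = 0.39 + 0.35 + 0.36 + 0.37 − 0.15 − 0.15 − 0.16 − 0.13 − 0.12 − 0.14 + 0.08 + 0.09 + 0.08 + 0.05 − 0.04 = 0.88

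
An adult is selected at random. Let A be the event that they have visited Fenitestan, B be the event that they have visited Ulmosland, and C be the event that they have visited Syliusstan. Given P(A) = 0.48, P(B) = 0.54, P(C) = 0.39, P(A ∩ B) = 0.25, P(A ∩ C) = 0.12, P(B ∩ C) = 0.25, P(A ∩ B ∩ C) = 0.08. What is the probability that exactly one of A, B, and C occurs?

0.41

By inclusion–exclusion (exactly-one form):
P(exactly one) = 0.48 + 0.54 + 0.39 − 2·0.25 − 2·0.12 − 2·0.25 + 3·0.08 = 0.41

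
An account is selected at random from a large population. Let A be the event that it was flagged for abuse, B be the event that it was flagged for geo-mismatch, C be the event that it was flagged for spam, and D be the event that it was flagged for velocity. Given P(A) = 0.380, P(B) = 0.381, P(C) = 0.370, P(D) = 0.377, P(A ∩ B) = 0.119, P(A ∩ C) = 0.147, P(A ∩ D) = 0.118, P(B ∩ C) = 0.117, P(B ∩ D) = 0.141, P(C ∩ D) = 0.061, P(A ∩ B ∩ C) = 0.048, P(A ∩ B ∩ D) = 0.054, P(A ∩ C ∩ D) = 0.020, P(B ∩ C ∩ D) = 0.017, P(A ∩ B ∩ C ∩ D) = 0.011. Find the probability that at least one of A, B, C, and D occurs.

By inclusion–exclusion:
P(A ∪ B ∪ C ∪ D) = 0.380 + 0.381 + 0.370 + 0.377 − 0.119 − 0.147 − 0.118 − 0.117 − 0.141 − 0.061 + 0.048 + 0.054 + 0.020 + 0.017 − 0.011 = 0.933

0.933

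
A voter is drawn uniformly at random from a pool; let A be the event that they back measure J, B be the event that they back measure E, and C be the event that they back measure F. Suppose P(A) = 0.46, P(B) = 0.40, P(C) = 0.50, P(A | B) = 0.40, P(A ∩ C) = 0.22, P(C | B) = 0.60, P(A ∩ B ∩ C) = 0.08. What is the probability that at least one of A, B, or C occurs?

P(A ∩ B) = P(B)·P(A|B) = 0.40 × 0.40 = 0.16
P(B ∩ C) = P(B)·P(C|B) = 0.40 × 0.60 = 0.24
P(A ∪ B ∪ C) = 0.46 + 0.40 + 0.50 − 0.16 − 0.22 − 0.24 + 0.08 = 0.82

0.82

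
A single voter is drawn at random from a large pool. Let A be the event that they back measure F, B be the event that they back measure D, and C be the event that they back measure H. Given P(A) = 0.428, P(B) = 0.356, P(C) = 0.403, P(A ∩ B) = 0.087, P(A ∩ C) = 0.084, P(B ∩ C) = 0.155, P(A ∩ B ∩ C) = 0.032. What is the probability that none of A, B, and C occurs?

0.107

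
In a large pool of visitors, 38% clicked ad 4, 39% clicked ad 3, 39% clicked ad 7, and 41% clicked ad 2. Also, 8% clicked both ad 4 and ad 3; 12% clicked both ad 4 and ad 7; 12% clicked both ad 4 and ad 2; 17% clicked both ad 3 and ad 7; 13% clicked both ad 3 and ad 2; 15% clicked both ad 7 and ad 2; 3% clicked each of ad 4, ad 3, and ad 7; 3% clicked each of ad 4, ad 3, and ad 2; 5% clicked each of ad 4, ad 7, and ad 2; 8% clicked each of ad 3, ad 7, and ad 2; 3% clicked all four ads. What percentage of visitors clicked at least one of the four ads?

96%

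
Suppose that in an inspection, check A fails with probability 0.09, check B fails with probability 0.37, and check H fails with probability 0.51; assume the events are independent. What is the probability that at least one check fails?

0.719083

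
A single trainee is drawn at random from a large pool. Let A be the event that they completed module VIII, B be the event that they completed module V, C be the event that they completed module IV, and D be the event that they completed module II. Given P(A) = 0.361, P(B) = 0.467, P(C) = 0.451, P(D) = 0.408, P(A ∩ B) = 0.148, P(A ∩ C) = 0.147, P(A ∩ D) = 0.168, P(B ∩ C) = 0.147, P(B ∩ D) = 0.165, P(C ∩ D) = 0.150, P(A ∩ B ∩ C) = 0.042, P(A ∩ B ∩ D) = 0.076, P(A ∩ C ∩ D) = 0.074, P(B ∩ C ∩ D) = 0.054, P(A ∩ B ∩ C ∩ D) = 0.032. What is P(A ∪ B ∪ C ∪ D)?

0.976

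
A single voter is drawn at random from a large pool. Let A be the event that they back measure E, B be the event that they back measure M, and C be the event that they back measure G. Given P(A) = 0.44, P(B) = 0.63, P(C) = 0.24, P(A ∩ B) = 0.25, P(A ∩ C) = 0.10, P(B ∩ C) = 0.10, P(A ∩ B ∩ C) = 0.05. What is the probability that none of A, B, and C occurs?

Inclusion–exclusion gives
P(A ∪ B ∪ C) = 0.44 + 0.63 + 0.24 − 0.25 − 0.10 − 0.10 + 0.05 = 0.91
P(none) = 1 − 0.91 = 0.09

0.09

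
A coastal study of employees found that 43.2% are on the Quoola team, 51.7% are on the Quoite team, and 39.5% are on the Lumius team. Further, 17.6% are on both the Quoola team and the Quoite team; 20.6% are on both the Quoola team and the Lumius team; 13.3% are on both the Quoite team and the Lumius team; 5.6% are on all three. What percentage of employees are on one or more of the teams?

88.5%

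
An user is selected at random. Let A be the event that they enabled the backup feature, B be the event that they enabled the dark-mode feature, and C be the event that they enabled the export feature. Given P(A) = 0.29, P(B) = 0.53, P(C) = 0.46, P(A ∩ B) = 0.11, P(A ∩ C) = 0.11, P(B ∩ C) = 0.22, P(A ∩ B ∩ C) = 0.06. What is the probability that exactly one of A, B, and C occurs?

Using the inclusion–exclusion count for exactly one event:
P(exactly one) = 0.29 + 0.53 + 0.46 − 2·0.11 − 2·0.11 − 2·0.22 + 3·0.06 = 0.58

0.58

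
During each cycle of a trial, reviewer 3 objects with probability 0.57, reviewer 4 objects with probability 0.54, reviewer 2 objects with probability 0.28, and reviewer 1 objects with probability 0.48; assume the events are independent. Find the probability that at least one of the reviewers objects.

0.92594368

P(none) = (1 − 0.57) × (1 − 0.54) × (1 − 0.28) × (1 − 0.48) = 0.43 × 0.46 × 0.72 × 0.52 = 0.07405632
P(at least one) = 1 − 0.07405632 = 0.92594368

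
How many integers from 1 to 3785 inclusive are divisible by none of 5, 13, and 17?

2631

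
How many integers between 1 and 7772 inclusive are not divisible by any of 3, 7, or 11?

4038

Apply inclusion-exclusion:
⌊7772/3⌋ + ⌊7772/7⌋ + ⌊7772/11⌋ − ⌊7772/21⌋ − ⌊7772/33⌋ − ⌊7772/77⌋ + ⌊7772/231⌋ = 2590 + 1110 + 706 − 370 − 235 − 100 + 33 = 3734
7772 − 3734 = 4038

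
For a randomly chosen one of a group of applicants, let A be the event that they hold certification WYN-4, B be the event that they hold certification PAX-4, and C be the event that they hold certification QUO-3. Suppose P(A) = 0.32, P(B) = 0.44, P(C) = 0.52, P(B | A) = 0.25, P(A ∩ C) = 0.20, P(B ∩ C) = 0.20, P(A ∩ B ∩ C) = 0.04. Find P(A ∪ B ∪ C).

0.84

P(A ∩ B) = P(A)·P(B|A) = 0.32 × 0.25 = 0.08
By inclusion-exclusion,
P(A ∪ B ∪ C) = 0.32 + 0.44 + 0.52 − 0.08 − 0.20 − 0.20 + 0.04 = 0.84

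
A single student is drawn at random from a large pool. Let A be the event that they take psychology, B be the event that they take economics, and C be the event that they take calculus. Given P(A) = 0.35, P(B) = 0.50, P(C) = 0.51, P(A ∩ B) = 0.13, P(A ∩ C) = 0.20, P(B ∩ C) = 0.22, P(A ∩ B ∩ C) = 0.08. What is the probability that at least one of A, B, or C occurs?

Apply inclusion-exclusion:
P(A ∪ B ∪ C) = 0.35 + 0.50 + 0.51 − 0.13 − 0.20 − 0.22 + 0.08 = 0.89

0.89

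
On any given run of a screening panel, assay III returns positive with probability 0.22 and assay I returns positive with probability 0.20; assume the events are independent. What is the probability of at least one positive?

P(none) = (1 − 0.22) × (1 − 0.20) = 0.78 × 0.80 = 0.624
P(at least one) = 1 − 0.624 = 0.376

0.376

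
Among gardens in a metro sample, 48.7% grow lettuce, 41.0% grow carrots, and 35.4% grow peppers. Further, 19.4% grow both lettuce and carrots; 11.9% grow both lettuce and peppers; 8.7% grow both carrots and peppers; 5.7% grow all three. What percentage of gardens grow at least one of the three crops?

90.8%

By inclusion-exclusion,
P(union) = 48.7 + 41.0 + 35.4 − 19.4 − 11.9 − 8.7 + 5.7 = 90.8%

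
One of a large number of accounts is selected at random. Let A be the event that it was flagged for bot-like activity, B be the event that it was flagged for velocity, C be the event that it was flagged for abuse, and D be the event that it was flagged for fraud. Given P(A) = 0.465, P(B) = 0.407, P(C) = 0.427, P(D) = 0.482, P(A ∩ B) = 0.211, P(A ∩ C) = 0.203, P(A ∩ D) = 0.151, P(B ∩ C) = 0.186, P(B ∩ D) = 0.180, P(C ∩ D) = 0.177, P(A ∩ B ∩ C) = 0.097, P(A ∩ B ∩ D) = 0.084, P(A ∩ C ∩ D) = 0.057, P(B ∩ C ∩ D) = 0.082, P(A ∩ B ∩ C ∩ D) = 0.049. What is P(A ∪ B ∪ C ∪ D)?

0.944

Apply inclusion-exclusion:
P(A ∪ B ∪ C ∪ D) = 0.465 + 0.407 + 0.427 + 0.482 − 0.211 − 0.203 − 0.151 − 0.186 − 0.180 − 0.177 + 0.097 + 0.084 + 0.057 + 0.082 − 0.049 = 0.944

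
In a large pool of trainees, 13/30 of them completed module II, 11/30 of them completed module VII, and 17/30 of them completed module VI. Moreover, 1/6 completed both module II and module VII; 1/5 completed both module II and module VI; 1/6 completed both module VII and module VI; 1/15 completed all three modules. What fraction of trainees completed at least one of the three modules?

9/10

Inclusion–exclusion gives
P(at least one) = 13/30 + 11/30 + 17/30 − 1/6 − 1/5 − 1/6 + 1/15 = 9/10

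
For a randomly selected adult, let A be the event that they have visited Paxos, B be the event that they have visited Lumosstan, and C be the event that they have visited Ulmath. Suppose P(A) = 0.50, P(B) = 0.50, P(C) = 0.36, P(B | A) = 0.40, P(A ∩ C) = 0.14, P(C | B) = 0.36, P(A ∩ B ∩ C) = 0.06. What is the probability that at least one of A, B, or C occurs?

0.90

P(A ∩ B) = P(A)·P(B|A) = 0.50 × 0.40 = 0.20
P(B ∩ C) = P(B)·P(C|B) = 0.50 × 0.36 = 0.18
Inclusion–exclusion gives
P(A ∪ B ∪ C) = 0.50 + 0.50 + 0.36 − 0.20 − 0.14 − 0.18 + 0.06 = 0.90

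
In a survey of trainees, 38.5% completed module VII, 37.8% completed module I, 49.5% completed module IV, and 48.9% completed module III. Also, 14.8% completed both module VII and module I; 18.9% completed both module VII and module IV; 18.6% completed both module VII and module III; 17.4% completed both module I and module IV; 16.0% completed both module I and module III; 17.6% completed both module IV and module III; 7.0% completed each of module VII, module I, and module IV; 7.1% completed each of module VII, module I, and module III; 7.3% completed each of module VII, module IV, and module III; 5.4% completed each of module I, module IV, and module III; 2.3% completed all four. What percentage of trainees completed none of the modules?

P(union) = 38.5 + 37.8 + 49.5 + 48.9 − 14.8 − 18.9 − 18.6 − 17.4 − 16.0 − 17.6 + 7.0 + 7.1 + 7.3 + 5.4 − 2.3 = 95.9%
P(none) = 100% − 95.9% = 4.1%

4.1%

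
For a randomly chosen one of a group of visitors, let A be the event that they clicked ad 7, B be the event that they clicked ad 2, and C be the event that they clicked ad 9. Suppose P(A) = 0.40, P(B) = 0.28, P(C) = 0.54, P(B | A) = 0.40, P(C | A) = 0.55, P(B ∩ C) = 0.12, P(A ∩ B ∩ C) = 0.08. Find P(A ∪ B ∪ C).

P(A ∩ B) = P(A)·P(B|A) = 0.40 × 0.40 = 0.16
P(A ∩ C) = P(A)·P(C|A) = 0.40 × 0.55 = 0.22
By inclusion-exclusion,
P(A ∪ B ∪ C) = 0.40 + 0.28 + 0.54 − 0.16 − 0.22 − 0.12 + 0.08 = 0.80

0.80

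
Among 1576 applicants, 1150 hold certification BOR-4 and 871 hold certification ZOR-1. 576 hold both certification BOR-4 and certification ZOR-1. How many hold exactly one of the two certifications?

|exactly one| = 1150 + 871 − 2·576 = 869

869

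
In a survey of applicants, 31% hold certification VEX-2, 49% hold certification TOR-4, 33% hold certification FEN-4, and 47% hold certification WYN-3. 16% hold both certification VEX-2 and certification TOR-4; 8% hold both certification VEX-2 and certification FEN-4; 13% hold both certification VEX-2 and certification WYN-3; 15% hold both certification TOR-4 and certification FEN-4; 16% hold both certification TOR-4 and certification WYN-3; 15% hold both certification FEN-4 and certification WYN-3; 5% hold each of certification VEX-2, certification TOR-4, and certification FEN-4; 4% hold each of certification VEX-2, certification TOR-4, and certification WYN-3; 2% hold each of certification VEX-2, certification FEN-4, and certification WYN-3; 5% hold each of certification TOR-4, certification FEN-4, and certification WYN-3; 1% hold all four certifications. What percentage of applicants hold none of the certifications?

P(≥1) = 31 + 49 + 33 + 47 − 16 − 8 − 13 − 15 − 16 − 15 + 5 + 4 + 2 + 5 − 1 = 92%
P(none) = 100% − 92% = 8%

8%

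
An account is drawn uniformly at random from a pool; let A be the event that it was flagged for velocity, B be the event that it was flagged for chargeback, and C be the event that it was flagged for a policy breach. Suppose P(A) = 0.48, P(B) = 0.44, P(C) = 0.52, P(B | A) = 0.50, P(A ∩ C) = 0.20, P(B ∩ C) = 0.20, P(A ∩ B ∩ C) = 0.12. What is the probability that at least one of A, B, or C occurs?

P(A ∩ B) = P(A)·P(B|A) = 0.48 × 0.50 = 0.24
P(A ∪ B ∪ C) = 0.48 + 0.44 + 0.52 − 0.24 − 0.20 − 0.20 + 0.12 = 0.92

0.92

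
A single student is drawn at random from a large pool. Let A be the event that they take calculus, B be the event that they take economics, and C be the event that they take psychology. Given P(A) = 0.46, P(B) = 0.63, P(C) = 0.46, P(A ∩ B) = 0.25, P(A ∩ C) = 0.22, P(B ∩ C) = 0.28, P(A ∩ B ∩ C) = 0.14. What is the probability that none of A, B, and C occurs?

0.06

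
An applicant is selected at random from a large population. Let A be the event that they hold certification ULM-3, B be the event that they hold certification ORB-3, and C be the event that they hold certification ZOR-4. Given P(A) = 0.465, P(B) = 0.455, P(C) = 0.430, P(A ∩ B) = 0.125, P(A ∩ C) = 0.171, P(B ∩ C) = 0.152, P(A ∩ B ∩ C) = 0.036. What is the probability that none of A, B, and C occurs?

0.062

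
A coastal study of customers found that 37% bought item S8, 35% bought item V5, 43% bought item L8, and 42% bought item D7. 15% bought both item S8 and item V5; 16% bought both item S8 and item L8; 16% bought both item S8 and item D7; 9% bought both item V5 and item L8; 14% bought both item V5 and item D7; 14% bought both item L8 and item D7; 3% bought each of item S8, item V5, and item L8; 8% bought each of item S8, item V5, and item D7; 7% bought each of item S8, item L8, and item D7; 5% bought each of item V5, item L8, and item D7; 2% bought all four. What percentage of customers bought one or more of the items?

94%

Inclusion–exclusion gives
P(union) = 37 + 35 + 43 + 42 − 15 − 16 − 16 − 9 − 14 − 14 + 3 + 8 + 7 + 5 − 2 = 94%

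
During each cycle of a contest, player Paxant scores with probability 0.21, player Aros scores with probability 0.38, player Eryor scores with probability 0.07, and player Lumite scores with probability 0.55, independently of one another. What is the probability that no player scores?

0.2049813

P(none) = (1 − 0.21) × (1 − 0.38) × (1 − 0.07) × (1 − 0.55) = 0.79 × 0.62 × 0.93 × 0.45 = 0.2049813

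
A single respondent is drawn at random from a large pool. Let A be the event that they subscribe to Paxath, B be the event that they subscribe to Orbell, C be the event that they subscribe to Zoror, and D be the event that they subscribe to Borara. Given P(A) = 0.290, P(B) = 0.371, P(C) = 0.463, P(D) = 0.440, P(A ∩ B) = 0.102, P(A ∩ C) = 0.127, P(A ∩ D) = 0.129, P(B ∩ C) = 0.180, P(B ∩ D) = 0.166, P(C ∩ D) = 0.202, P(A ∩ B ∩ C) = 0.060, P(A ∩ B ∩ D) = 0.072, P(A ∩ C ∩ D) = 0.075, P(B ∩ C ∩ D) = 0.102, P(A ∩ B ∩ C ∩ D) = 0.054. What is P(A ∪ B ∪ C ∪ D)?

0.913

P(A ∪ B ∪ C ∪ D) = 0.290 + 0.371 + 0.463 + 0.440 − 0.102 − 0.127 − 0.129 − 0.180 − 0.166 − 0.202 + 0.060 + 0.072 + 0.075 + 0.102 − 0.054 = 0.913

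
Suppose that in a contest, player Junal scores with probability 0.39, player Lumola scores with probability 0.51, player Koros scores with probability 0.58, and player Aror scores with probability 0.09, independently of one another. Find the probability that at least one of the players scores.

P(none) = (1 − 0.39) × (1 − 0.51) × (1 − 0.58) × (1 − 0.09) = 0.61 × 0.49 × 0.42 × 0.91 = 0.11423958
P(at least one) = 1 − 0.11423958 = 0.88576042

0.88576042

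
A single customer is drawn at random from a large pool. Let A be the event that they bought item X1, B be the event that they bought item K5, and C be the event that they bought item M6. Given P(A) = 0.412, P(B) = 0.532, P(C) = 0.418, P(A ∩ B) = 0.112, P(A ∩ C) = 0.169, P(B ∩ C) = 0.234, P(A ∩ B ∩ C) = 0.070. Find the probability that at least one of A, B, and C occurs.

0.917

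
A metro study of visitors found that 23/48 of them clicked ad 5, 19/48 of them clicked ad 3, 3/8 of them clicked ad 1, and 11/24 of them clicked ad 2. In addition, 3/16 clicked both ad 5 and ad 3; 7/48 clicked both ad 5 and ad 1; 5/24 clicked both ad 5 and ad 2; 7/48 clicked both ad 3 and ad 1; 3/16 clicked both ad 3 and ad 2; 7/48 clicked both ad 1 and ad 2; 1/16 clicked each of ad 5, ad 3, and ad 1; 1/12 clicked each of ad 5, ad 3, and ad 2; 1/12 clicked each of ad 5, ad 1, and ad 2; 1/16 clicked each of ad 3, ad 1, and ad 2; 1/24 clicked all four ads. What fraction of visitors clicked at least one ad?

Apply inclusion-exclusion:
P(≥1) = 23/48 + 19/48 + 3/8 + 11/24 − 3/16 − 7/48 − 5/24 − 7/48 − 3/16 − 7/48 + 1/16 + 1/12 + 1/12 + 1/16 − 1/24 = 15/16

15/16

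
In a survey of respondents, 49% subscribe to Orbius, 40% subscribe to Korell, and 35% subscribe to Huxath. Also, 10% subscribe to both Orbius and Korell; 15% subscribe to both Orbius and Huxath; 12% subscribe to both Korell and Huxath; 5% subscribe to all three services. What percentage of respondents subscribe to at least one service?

By inclusion-exclusion,
P(≥1) = 49 + 40 + 35 − 10 − 15 − 12 + 5 = 92%

92%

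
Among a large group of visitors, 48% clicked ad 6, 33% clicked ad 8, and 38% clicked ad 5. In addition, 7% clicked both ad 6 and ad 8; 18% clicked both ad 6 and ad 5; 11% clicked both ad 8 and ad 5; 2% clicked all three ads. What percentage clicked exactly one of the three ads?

By inclusion–exclusion (exactly-one form):
P(exactly one) = 48 + 33 + 38 − 2·7 − 2·18 − 2·11 + 3·2 = 53%

53%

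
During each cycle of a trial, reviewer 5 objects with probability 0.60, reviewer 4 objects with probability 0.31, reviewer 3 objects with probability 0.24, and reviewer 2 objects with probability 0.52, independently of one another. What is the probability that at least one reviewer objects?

P(none) = (1 − 0.60) × (1 − 0.31) × (1 − 0.24) × (1 − 0.52) = 0.40 × 0.69 × 0.76 × 0.48 = 0.1006848
P(at least one) = 1 − 0.1006848 = 0.8993152

0.8993152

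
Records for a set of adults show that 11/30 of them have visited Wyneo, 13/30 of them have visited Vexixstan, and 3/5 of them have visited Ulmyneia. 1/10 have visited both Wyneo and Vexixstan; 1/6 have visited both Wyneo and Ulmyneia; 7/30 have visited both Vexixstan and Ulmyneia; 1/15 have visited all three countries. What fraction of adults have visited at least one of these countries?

29/30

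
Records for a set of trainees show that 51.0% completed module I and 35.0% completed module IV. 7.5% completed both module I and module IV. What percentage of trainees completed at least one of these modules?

Inclusion–exclusion gives
P(union) = 51.0 + 35.0 − 7.5 = 78.5%

78.5%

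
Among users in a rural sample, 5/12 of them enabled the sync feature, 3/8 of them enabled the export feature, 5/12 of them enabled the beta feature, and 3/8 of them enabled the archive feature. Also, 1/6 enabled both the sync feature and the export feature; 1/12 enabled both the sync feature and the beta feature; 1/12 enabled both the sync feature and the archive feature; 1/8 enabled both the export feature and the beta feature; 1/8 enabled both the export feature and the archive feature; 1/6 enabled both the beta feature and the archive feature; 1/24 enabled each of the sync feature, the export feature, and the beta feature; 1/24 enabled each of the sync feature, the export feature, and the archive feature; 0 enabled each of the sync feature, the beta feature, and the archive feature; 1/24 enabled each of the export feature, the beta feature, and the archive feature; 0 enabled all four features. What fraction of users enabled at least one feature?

Using inclusion–exclusion:
P(≥1) = 5/12 + 3/8 + 5/12 + 3/8 − 1/6 − 1/12 − 1/12 − 1/8 − 1/8 − 1/6 + 1/24 + 1/24 + 0 + 1/24 − 0 = 23/24

23/24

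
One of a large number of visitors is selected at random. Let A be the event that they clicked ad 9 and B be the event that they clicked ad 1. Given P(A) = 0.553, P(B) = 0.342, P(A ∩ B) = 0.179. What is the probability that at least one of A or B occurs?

0.716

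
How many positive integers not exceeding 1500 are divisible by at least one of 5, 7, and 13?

floor(1500/5) + floor(1500/7) + floor(1500/13) − floor(1500/35) − floor(1500/65) − floor(1500/91) + floor(1500/455) = 300 + 214 + 115 − 42 − 23 − 16 + 3 = 551

551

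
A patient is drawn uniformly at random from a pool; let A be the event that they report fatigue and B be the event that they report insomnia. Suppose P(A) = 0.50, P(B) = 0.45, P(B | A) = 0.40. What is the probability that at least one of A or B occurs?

0.75

P(A ∩ B) = P(A)·P(B|A) = 0.50 × 0.40 = 0.20
P(A ∪ B) = 0.50 + 0.45 − 0.20 = 0.75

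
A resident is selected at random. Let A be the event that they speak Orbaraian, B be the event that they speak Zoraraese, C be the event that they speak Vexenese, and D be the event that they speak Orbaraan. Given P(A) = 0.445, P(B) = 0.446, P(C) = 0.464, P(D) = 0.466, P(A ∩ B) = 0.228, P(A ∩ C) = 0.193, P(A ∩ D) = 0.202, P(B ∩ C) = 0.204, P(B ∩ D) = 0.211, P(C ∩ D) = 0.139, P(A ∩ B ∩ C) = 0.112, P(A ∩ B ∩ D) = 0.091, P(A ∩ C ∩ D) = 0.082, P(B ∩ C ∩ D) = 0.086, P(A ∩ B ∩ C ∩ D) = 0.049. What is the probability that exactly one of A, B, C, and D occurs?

P(exactly one) = 0.445 + 0.446 + 0.464 + 0.466 − 2·0.228 − 2·0.193 − 2·0.202 − 2·0.204 − 2·0.211 − 2·0.139 + 3·0.112 + 3·0.091 + 3·0.082 + 3·0.086 − 4·0.049 = 0.384

0.384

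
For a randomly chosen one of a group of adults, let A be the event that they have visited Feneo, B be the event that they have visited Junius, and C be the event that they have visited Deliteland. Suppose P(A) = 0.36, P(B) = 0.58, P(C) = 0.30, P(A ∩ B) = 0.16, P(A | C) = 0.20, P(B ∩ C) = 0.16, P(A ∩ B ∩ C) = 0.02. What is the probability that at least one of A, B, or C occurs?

0.88

P(A ∩ C) = P(C)·P(A|C) = 0.30 × 0.20 = 0.06
By inclusion–exclusion:
P(A ∪ B ∪ C) = 0.36 + 0.58 + 0.30 − 0.16 − 0.06 − 0.16 + 0.02 = 0.88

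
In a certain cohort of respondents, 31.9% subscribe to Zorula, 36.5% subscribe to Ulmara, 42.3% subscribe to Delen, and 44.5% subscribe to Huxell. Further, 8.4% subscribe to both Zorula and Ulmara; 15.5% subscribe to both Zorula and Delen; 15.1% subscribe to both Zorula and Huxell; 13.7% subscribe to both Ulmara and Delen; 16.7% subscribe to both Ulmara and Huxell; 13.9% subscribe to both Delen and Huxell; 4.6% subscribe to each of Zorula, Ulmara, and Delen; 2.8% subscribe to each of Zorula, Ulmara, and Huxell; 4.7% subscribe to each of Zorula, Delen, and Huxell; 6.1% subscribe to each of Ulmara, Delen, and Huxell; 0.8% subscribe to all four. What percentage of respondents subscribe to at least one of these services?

By inclusion–exclusion:
P(≥1) = 31.9 + 36.5 + 42.3 + 44.5 − 8.4 − 15.5 − 15.1 − 13.7 − 16.7 − 13.9 + 4.6 + 2.8 + 4.7 + 6.1 − 0.8 = 89.3%

89.3%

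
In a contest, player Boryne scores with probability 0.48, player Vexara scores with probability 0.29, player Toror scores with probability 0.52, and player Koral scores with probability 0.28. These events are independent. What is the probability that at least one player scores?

0.87240448

P(none) = (1 − 0.48) × (1 − 0.29) × (1 − 0.52) × (1 − 0.28) = 0.52 × 0.71 × 0.48 × 0.72 = 0.12759552
P(at least one) = 1 − 0.12759552 = 0.87240448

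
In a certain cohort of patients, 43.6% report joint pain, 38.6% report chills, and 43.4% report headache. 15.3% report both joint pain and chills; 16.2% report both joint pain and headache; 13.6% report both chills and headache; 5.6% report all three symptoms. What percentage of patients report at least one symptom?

P(union) = 43.6 + 38.6 + 43.4 − 15.3 − 16.2 − 13.6 + 5.6 = 86.1%

86.1%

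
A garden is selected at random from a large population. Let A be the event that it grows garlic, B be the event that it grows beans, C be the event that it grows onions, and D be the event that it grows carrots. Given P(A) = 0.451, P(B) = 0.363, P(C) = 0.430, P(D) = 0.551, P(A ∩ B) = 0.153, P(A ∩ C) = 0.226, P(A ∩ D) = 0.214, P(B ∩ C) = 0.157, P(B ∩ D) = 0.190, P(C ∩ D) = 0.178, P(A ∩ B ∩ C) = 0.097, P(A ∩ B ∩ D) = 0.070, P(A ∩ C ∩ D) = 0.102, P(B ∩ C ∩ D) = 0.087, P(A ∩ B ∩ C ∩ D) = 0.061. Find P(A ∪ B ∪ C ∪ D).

P(A ∪ B ∪ C ∪ D) = 0.451 + 0.363 + 0.430 + 0.551 − 0.153 − 0.226 − 0.214 − 0.157 − 0.190 − 0.178 + 0.097 + 0.070 + 0.102 + 0.087 − 0.061 = 0.972

0.972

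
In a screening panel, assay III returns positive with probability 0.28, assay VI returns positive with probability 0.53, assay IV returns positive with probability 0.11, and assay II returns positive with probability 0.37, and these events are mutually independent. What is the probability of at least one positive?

Independence gives P(none) = ∏(1 − pᵢ).
P(none) = (1 − 0.28) × (1 − 0.53) × (1 − 0.11) × (1 − 0.37) = 0.72 × 0.47 × 0.89 × 0.63 = 0.18974088
P(at least one) = 1 − 0.18974088 = 0.81025912

0.81025912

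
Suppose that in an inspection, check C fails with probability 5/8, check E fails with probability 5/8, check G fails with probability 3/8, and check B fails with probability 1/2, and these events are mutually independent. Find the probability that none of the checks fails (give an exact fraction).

45/1024

P(none) = (1 − 5/8) × (1 − 5/8) × (1 − 3/8) × (1 − 1/2) = 3/8 × 3/8 × 5/8 × 1/2 = 45/1024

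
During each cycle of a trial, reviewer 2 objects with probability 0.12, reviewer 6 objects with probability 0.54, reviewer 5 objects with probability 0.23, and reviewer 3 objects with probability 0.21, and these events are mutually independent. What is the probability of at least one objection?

0.75376016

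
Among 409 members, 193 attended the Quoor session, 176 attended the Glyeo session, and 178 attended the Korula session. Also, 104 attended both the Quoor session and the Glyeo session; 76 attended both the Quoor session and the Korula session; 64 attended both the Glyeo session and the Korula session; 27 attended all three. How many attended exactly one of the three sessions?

140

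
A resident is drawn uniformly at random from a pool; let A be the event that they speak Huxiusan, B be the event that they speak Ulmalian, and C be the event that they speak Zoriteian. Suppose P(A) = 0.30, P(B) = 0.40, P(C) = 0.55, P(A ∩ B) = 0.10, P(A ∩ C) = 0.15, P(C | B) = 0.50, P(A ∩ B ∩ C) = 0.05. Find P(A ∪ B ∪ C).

P(B ∩ C) = P(B)·P(C|B) = 0.40 × 0.50 = 0.20
P(A ∪ B ∪ C) = 0.30 + 0.40 + 0.55 − 0.10 − 0.15 − 0.20 + 0.05 = 0.85

0.85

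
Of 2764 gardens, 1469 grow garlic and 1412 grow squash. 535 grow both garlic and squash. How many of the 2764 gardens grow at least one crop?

2346

By inclusion-exclusion,
N(≥1) = 1469 + 1412 − 535 = 2346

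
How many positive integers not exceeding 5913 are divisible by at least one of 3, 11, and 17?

2540

Inclusion–exclusion gives
1971 + 537 + 347 − 179 − 115 − 31 + 10 = 2540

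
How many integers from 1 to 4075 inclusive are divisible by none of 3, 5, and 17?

2045

By inclusion-exclusion,
floor(4075/3) + floor(4075/5) + floor(4075/17) − floor(4075/15) − floor(4075/51) − floor(4075/85) + floor(4075/255) = 1358 + 815 + 239 − 271 − 79 − 47 + 15 = 2030
4075 − 2030 = 2045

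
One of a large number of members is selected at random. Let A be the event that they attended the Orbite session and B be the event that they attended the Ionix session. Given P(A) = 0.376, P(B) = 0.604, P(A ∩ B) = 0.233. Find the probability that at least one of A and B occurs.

0.747

Apply inclusion-exclusion:
P(A ∪ B) = 0.376 + 0.604 − 0.233 = 0.747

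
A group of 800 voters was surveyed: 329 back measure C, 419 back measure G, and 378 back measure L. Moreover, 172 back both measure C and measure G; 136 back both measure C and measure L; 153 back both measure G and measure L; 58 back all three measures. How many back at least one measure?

|union| = 329 + 419 + 378 − 172 − 136 − 153 + 58 = 723

723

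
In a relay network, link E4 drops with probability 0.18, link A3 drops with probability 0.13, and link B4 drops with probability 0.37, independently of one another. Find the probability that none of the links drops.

0.449442

Since the events are independent, P(none) is the product of the individual non-occurrence probabilities.
P(none) = (1 − 0.18) × (1 − 0.13) × (1 − 0.37) = 0.82 × 0.87 × 0.63 = 0.449442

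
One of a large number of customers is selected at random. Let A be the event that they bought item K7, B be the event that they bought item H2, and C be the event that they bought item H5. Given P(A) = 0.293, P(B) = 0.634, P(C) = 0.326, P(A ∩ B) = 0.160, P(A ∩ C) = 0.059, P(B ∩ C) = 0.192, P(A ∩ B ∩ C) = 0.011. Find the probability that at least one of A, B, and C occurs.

P(A ∪ B ∪ C) = 0.293 + 0.634 + 0.326 − 0.160 − 0.059 − 0.192 + 0.011 = 0.853

0.853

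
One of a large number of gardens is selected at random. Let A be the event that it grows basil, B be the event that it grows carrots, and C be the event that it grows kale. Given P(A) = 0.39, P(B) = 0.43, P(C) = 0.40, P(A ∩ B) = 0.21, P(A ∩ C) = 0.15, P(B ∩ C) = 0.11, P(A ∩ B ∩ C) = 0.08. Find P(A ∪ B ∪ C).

0.83

Inclusion–exclusion gives
P(A ∪ B ∪ C) = 0.39 + 0.43 + 0.40 − 0.21 − 0.15 − 0.11 + 0.08 = 0.83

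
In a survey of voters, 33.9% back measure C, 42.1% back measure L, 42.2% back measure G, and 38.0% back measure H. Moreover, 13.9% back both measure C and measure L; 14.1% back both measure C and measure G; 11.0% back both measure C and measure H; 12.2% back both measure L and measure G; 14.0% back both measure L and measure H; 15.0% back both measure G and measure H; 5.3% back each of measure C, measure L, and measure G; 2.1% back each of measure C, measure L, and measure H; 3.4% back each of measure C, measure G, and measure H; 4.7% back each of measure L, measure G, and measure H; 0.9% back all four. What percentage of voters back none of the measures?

P(union) = 33.9 + 42.1 + 42.2 + 38.0 − 13.9 − 14.1 − 11.0 − 12.2 − 14.0 − 15.0 + 5.3 + 2.1 + 3.4 + 4.7 − 0.9 = 90.6%
P(none) = 100% − 90.6% = 9.4%

9.4%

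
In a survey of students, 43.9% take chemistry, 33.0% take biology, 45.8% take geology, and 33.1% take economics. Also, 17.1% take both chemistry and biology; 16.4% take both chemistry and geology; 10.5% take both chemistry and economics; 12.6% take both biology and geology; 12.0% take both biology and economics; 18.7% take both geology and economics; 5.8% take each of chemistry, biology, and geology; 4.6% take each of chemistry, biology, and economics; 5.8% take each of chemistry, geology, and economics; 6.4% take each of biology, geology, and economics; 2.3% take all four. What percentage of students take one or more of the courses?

88.8%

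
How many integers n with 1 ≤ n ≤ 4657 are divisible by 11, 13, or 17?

floor(4657/11) + floor(4657/13) + floor(4657/17) − floor(4657/143) − floor(4657/187) − floor(4657/221) + floor(4657/2431) = 423 + 358 + 273 − 32 − 24 − 21 + 1 = 978

978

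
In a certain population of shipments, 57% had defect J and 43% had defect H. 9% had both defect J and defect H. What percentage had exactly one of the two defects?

By inclusion–exclusion (exactly-one form):
P(exactly one) = 57 + 43 − 2·9 = 82%

82%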